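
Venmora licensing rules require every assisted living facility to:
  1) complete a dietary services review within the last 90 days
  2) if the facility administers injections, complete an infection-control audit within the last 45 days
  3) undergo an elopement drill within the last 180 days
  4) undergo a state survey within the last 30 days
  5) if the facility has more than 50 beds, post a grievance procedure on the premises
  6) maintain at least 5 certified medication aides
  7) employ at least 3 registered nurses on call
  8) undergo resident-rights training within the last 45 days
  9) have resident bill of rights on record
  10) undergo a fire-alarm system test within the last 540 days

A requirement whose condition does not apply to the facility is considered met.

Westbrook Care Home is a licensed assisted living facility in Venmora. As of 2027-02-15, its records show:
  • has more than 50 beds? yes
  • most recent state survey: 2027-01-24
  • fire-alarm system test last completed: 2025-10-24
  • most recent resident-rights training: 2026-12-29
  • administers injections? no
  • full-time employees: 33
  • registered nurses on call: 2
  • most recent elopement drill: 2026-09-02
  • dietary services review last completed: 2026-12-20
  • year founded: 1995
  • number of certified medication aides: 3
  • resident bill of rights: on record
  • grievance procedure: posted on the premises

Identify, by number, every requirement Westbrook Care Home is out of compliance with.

6, 7, 8

1. dietary services review 57 days ago vs limit 90 → met
2. condition 'administers injections' does not hold → requirement n/a → met
3. elopement drill 166 days ago vs limit 180 → met
4. state survey 22 days ago vs limit 30 → met
5. condition 'has more than 50 beds' holds; grievance procedure present → met
6. certified medication aides 3 < 5 → not met
7. registered nurses on call 2 < 3 → not met
8. resident-rights training 48 days ago vs limit 45 → not met
9. resident bill of rights present → met
10. fire-alarm system test 479 days ago vs limit 540 → met
Not met: 6, 7, 8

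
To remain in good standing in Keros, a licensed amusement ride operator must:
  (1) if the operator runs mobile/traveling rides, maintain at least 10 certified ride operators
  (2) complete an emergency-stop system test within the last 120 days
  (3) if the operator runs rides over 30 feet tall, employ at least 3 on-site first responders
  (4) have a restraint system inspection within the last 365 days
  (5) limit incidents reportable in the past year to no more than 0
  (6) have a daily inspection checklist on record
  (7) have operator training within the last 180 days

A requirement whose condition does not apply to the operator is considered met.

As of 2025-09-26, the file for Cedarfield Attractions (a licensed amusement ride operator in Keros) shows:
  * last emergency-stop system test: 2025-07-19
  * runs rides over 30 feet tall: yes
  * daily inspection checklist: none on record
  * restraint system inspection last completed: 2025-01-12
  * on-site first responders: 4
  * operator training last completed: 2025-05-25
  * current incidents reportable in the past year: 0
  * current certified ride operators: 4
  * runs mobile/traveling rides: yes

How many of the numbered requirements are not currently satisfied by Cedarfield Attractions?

1. condition 'runs mobile/traveling rides' holds; certified ride operators 4 < 10 → not met
2. emergency-stop system test 69 days ago vs limit 120 → met
3. condition 'runs rides over 30 feet tall' holds; on-site first responders 4 ≥ 3 → met
4. restraint system inspection 257 days ago vs limit 365 → met
5. incidents reportable in the past year 0 ≤ 0 → met
6. daily inspection checklist absent → not met
7. operator training 124 days ago vs limit 180 → met
Not met: 2 of 7

2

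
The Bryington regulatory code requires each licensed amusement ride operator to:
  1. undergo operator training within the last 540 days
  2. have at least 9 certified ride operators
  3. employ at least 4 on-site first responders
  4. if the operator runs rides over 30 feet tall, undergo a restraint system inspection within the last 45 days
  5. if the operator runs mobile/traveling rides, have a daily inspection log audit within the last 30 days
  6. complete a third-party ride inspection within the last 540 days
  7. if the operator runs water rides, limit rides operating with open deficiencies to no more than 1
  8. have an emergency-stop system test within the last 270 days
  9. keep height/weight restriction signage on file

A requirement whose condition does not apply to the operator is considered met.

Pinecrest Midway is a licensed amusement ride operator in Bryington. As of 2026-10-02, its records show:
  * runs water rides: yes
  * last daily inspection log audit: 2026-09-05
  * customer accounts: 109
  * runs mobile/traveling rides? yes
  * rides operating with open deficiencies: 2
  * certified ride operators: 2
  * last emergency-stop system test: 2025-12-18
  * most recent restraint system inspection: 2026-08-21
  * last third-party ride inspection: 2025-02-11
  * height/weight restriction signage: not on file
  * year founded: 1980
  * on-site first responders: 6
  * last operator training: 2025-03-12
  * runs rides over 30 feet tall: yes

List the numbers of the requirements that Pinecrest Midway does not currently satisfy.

1. operator training 569 days ago vs limit 540 → not met
2. certified ride operators 2 < 9 → not met
3. on-site first responders 6 ≥ 4 → met
4. condition 'runs rides over 30 feet tall' holds; restraint system inspection 42 days ago vs limit 45 → met
5. condition 'runs mobile/traveling rides' holds; daily inspection log audit 27 days ago vs limit 30 → met
6. third-party ride inspection 598 days ago vs limit 540 → not met
7. condition 'runs water rides' holds; rides operating with open deficiencies 2 > 1 → not met
8. emergency-stop system test 288 days ago vs limit 270 → not met
9. height/weight restriction signage absent → not met
Not met: 1, 2, 6, 7, 8, 9

1, 2, 6, 7, 8, 9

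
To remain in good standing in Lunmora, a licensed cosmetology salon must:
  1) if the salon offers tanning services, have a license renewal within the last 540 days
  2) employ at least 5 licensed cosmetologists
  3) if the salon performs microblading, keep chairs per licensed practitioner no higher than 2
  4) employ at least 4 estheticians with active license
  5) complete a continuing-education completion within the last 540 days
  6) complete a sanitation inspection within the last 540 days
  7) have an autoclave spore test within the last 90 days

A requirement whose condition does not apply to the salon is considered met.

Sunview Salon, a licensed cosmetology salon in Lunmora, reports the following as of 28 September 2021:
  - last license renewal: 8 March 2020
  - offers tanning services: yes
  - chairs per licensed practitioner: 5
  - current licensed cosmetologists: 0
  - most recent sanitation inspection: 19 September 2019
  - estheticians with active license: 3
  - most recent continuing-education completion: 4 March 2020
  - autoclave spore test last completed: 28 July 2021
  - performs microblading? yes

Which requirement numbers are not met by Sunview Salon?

1, 2, 3, 4, 5, 6

1. condition 'offers tanning services' holds; license renewal 569 days ago vs limit 540 → not met
2. licensed cosmetologists 0 < 5 → not met
3. condition 'performs microblading' holds; chairs per licensed practitioner 5 > 2 → not met
4. estheticians with active license 3 < 4 → not met
5. continuing-education completion 573 days ago vs limit 540 → not met
6. sanitation inspection 740 days ago vs limit 540 → not met
7. autoclave spore test 62 days ago vs limit 90 → met
Not met: 1, 2, 3, 4, 5, 6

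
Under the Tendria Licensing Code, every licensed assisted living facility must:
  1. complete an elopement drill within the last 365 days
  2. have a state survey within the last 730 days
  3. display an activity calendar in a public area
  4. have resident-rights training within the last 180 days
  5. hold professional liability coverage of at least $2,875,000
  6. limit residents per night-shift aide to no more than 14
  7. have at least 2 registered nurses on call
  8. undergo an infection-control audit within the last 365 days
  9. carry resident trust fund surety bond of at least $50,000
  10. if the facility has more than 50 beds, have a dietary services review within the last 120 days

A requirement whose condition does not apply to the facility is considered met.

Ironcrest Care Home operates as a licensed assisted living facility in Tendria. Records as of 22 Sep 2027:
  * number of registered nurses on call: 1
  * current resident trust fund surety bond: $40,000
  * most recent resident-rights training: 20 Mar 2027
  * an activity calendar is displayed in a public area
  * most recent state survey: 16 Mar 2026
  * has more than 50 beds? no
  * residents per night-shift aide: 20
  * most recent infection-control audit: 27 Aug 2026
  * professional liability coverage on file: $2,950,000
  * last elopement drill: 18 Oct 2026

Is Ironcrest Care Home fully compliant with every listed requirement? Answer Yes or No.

1. elopement drill 339 days ago vs limit 365 → met
2. state survey 555 days ago vs limit 730 → met
3. activity calendar present → met
4. resident-rights training 186 days ago vs limit 180 → not met
5. professional liability coverage $2,950,000 ≥ $2,875,000 → met
6. residents per night-shift aide 20 > 14 → not met
7. registered nurses on call 1 < 2 → not met
8. infection-control audit 391 days ago vs limit 365 → not met
9. resident trust fund surety bond $40,000 < $50,000 → not met
10. condition 'has more than 50 beds' does not hold → requirement n/a → met
Not met: 4, 6, 7, 8, 9

No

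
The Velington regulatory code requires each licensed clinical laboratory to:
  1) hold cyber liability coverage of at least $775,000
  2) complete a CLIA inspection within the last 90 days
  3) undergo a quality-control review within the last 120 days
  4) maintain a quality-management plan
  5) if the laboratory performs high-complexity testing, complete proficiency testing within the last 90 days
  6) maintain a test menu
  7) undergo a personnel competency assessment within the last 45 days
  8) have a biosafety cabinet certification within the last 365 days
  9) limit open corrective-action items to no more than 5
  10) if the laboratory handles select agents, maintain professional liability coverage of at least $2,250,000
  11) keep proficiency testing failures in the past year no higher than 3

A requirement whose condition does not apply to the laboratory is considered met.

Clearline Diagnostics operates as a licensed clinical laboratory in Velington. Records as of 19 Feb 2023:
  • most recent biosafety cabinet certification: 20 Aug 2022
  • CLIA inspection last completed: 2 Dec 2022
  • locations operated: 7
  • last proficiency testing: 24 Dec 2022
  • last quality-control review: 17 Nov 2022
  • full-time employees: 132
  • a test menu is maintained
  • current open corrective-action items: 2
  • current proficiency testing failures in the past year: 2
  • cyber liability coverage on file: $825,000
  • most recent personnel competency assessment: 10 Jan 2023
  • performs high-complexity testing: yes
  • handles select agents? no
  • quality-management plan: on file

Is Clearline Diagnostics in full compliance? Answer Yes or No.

1. cyber liability coverage $825,000 ≥ $775,000 → met
2. CLIA inspection 79 days ago vs limit 90 → met
3. quality-control review 94 days ago vs limit 120 → met
4. quality-management plan present → met
5. condition 'performs high-complexity testing' holds; proficiency testing 57 days ago vs limit 90 → met
6. test menu present → met
7. personnel competency assessment 40 days ago vs limit 45 → met
8. biosafety cabinet certification 183 days ago vs limit 365 → met
9. open corrective-action items 2 ≤ 5 → met
10. condition 'handles select agents' does not hold → requirement n/a → met
11. proficiency testing failures in the past year 2 ≤ 3 → met
All met.

Yes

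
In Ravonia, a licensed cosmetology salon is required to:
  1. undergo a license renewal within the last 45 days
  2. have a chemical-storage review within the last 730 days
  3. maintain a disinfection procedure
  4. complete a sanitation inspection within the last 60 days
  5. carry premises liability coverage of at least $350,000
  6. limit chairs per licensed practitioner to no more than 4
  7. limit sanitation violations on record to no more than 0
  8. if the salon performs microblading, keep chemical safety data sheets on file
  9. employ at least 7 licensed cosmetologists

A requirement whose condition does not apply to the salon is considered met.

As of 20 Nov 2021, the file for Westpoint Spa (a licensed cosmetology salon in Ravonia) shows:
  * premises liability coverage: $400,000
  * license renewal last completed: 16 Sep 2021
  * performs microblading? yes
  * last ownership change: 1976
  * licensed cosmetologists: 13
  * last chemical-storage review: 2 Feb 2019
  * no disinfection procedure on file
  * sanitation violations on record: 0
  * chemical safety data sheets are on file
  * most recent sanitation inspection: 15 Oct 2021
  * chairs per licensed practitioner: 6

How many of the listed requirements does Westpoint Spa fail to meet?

1. license renewal 65 days ago vs limit 45 → not met
2. chemical-storage review 1022 days ago vs limit 730 → not met
3. disinfection procedure absent → not met
4. sanitation inspection 36 days ago vs limit 60 → met
5. premises liability coverage $400,000 ≥ $350,000 → met
6. chairs per licensed practitioner 6 > 4 → not met
7. sanitation violations on record 0 ≤ 0 → met
8. condition 'performs microblading' holds; chemical safety data sheets present → met
9. licensed cosmetologists 13 ≥ 7 → met
Not met: 4 of 9

4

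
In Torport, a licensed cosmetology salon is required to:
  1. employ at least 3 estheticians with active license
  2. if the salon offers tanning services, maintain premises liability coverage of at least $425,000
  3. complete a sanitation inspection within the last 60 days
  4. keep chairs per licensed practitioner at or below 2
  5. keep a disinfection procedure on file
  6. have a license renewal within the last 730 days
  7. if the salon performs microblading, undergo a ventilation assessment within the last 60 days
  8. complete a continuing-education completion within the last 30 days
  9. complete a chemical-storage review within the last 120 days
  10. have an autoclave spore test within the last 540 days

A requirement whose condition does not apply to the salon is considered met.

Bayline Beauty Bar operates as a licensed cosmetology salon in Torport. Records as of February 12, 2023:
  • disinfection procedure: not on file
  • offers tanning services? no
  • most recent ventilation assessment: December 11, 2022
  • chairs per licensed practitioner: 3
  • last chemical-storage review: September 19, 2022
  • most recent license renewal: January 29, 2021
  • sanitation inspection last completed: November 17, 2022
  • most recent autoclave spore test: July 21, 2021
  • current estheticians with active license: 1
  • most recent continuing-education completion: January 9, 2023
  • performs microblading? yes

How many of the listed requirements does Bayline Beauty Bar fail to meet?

9

1. estheticians with active license 1 < 3 → not met
2. condition 'offers tanning services' does not hold → requirement n/a → met
3. sanitation inspection 87 days ago vs limit 60 → not met
4. chairs per licensed practitioner 3 > 2 → not met
5. disinfection procedure absent → not met
6. license renewal 744 days ago vs limit 730 → not met
7. condition 'performs microblading' holds; ventilation assessment 63 days ago vs limit 60 → not met
8. continuing-education completion 34 days ago vs limit 30 → not met
9. chemical-storage review 146 days ago vs limit 120 → not met
10. autoclave spore test 571 days ago vs limit 540 → not met
Not met: 9 of 10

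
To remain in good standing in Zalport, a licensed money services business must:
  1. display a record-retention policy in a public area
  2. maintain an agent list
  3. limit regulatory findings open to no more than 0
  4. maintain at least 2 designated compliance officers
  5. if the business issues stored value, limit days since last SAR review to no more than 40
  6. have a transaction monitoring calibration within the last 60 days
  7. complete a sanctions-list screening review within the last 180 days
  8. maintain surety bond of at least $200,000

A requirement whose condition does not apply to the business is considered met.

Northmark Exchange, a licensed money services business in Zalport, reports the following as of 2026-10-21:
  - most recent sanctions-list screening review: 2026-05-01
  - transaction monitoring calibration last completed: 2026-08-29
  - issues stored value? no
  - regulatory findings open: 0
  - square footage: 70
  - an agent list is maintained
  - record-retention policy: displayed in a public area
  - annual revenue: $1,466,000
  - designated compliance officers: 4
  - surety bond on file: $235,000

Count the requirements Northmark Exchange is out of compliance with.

0

1. record-retention policy present → met
2. agent list present → met
3. regulatory findings open 0 ≤ 0 → met
4. designated compliance officers 4 ≥ 2 → met
5. condition 'issues stored value' does not hold → requirement n/a → met
6. transaction monitoring calibration 53 days ago vs limit 60 → met
7. sanctions-list screening review 173 days ago vs limit 180 → met
8. surety bond $235,000 ≥ $200,000 → met
Not met: 0 of 8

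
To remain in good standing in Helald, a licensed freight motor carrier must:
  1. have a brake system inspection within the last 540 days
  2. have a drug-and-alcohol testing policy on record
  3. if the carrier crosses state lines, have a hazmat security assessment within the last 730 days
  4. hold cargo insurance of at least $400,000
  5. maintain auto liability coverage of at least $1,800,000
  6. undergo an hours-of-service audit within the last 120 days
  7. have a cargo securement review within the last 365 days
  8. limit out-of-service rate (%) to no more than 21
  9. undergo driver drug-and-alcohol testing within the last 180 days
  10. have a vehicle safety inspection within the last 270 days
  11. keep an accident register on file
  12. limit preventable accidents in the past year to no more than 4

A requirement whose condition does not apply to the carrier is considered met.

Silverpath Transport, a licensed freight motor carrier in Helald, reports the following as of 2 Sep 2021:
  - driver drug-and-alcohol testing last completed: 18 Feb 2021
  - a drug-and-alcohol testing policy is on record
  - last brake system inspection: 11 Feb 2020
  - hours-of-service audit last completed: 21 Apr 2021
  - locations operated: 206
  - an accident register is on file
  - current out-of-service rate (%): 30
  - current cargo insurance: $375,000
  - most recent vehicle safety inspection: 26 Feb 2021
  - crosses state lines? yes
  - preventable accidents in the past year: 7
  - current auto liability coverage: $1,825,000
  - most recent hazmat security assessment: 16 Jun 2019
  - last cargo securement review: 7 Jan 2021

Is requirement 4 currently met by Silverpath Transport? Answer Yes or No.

4. cargo insurance $375,000 < $400,000 → not met

No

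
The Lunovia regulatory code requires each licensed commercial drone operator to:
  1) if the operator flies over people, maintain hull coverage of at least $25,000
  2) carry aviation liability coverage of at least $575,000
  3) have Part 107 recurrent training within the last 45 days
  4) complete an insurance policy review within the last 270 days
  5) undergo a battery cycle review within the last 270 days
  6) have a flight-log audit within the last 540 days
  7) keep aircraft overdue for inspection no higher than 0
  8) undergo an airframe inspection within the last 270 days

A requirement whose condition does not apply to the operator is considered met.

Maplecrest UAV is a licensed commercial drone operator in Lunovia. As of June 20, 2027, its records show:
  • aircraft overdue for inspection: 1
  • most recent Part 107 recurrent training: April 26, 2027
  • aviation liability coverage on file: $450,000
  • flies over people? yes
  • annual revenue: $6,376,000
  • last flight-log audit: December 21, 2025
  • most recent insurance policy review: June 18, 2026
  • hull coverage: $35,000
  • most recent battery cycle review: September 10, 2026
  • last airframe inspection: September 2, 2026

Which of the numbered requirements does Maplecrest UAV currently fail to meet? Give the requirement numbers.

1. condition 'flies over people' holds; hull coverage $35,000 ≥ $25,000 → met
2. aviation liability coverage $450,000 < $575,000 → not met
3. Part 107 recurrent training 55 days ago vs limit 45 → not met
4. insurance policy review 367 days ago vs limit 270 → not met
5. battery cycle review 283 days ago vs limit 270 → not met
6. flight-log audit 546 days ago vs limit 540 → not met
7. aircraft overdue for inspection 1 > 0 → not met
8. airframe inspection 291 days ago vs limit 270 → not met
Not met: 2, 3, 4, 5, 6, 7, 8

2, 3, 4, 5, 6, 7, 8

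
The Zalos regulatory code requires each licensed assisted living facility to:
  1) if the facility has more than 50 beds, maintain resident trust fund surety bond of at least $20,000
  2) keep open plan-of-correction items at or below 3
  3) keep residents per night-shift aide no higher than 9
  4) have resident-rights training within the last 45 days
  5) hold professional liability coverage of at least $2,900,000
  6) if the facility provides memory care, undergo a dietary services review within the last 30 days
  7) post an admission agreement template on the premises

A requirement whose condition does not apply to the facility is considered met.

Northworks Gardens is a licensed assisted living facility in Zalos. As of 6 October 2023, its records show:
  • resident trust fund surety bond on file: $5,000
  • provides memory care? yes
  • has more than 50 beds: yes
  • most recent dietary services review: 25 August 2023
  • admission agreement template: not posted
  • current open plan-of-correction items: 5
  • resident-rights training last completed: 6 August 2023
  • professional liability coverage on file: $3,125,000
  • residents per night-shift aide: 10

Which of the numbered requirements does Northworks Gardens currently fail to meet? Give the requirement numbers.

1. condition 'has more than 50 beds' holds; resident trust fund surety bond $5,000 < $20,000 → not met
2. open plan-of-correction items 5 > 3 → not met
3. residents per night-shift aide 10 > 9 → not met
4. resident-rights training 61 days ago vs limit 45 → not met
5. professional liability coverage $3,125,000 ≥ $2,900,000 → met
6. condition 'provides memory care' holds; dietary services review 42 days ago vs limit 30 → not met
7. admission agreement template absent → not met
Not met: 1, 2, 3, 4, 6, 7

1, 2, 3, 4, 6, 7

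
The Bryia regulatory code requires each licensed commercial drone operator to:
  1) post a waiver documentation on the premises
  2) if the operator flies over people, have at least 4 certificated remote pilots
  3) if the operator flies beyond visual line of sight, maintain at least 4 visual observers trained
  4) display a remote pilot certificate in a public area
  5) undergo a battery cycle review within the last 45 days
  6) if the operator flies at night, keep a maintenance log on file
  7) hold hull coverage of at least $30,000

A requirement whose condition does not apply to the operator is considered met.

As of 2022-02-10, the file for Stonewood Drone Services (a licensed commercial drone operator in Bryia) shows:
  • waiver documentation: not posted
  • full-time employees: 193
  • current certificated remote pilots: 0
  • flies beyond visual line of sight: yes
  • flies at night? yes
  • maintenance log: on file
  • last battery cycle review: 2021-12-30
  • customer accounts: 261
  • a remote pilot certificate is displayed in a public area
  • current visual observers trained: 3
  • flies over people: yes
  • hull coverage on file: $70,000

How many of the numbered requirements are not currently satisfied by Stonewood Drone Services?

1. waiver documentation absent → not met
2. condition 'flies over people' holds; certificated remote pilots 0 < 4 → not met
3. condition 'flies beyond visual line of sight' holds; visual observers trained 3 < 4 → not met
4. remote pilot certificate present → met
5. battery cycle review 42 days ago vs limit 45 → met
6. condition 'flies at night' holds; maintenance log present → met
7. hull coverage $70,000 ≥ $30,000 → met
Not met: 3 of 7

3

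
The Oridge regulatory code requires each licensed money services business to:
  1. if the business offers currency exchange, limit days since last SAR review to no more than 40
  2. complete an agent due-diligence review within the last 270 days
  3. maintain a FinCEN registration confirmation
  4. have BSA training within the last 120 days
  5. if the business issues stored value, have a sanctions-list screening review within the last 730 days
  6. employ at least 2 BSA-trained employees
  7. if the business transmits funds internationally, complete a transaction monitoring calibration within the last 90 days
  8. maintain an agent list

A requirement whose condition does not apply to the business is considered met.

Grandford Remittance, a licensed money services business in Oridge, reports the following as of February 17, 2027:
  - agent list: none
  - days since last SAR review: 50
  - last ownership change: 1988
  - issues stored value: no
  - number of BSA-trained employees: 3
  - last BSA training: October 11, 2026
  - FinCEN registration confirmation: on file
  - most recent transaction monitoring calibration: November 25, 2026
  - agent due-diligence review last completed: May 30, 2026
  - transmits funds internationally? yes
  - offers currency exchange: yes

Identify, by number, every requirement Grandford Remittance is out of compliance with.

1. condition 'offers currency exchange' holds; days since last SAR review 50 > 40 → not met
2. agent due-diligence review 263 days ago vs limit 270 → met
3. FinCEN registration confirmation present → met
4. BSA training 129 days ago vs limit 120 → not met
5. condition 'issues stored value' does not hold → requirement n/a → met
6. BSA-trained employees 3 ≥ 2 → met
7. condition 'transmits funds internationally' holds; transaction monitoring calibration 84 days ago vs limit 90 → met
8. agent list absent → not met
Not met: 1, 4, 8

1, 4, 8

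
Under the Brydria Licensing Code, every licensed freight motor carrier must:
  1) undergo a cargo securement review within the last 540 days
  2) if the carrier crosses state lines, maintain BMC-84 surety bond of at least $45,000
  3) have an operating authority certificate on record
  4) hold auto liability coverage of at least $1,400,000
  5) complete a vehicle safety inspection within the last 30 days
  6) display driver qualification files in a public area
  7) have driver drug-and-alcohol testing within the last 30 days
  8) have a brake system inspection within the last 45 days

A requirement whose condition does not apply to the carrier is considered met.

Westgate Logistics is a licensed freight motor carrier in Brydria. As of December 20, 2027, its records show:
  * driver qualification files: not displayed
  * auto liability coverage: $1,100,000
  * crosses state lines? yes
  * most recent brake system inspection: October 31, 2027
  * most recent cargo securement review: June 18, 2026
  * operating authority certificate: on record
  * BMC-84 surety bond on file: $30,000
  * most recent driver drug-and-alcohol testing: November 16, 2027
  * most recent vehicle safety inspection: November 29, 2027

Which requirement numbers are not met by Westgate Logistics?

1, 2, 4, 6, 7, 8

1. cargo securement review 550 days ago vs limit 540 → not met
2. condition 'crosses state lines' holds; BMC-84 surety bond $30,000 < $45,000 → not met
3. operating authority certificate present → met
4. auto liability coverage $1,100,000 < $1,400,000 → not met
5. vehicle safety inspection 21 days ago vs limit 30 → met
6. driver qualification files absent → not met
7. driver drug-and-alcohol testing 34 days ago vs limit 30 → not met
8. brake system inspection 50 days ago vs limit 45 → not met
Not met: 1, 2, 4, 6, 7, 8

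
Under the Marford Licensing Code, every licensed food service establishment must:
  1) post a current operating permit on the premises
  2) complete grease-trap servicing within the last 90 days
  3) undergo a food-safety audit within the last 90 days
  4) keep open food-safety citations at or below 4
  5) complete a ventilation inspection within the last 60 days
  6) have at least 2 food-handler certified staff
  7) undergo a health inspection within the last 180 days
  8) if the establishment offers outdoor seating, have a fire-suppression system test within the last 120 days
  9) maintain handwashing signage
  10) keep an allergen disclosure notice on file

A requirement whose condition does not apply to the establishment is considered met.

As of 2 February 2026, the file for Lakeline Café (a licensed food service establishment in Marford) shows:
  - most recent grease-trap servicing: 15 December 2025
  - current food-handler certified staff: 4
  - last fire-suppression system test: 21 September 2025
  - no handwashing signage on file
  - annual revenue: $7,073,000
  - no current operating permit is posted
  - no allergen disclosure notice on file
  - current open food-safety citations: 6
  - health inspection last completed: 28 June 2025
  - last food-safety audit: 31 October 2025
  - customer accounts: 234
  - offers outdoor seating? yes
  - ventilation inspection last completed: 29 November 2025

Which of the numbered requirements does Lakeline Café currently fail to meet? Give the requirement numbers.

1. current operating permit absent → not met
2. grease-trap servicing 49 days ago vs limit 90 → met
3. food-safety audit 94 days ago vs limit 90 → not met
4. open food-safety citations 6 > 4 → not met
5. ventilation inspection 65 days ago vs limit 60 → not met
6. food-handler certified staff 4 ≥ 2 → met
7. health inspection 219 days ago vs limit 180 → not met
8. condition 'offers outdoor seating' holds; fire-suppression system test 134 days ago vs limit 120 → not met
9. handwashing signage absent → not met
10. allergen disclosure notice absent → not met
Not met: 1, 3, 4, 5, 7, 8, 9, 10

1, 3, 4, 5, 7, 8, 9, 10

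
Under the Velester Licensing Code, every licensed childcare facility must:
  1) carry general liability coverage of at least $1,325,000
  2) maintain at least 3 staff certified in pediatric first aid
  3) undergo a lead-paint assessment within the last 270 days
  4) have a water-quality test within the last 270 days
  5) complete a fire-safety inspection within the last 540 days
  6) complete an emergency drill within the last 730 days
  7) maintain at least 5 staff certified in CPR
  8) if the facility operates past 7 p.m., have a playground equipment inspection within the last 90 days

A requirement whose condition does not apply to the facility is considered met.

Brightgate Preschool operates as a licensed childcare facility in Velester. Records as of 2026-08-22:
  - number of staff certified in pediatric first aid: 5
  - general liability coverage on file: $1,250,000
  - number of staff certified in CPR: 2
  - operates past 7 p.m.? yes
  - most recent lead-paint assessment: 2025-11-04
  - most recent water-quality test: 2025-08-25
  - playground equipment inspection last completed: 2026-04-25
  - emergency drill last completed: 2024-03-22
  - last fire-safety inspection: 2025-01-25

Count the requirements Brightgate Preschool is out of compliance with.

1. general liability coverage $1,250,000 < $1,325,000 → not met
2. staff certified in pediatric first aid 5 ≥ 3 → met
3. lead-paint assessment 291 days ago vs limit 270 → not met
4. water-quality test 362 days ago vs limit 270 → not met
5. fire-safety inspection 574 days ago vs limit 540 → not met
6. emergency drill 883 days ago vs limit 730 → not met
7. staff certified in CPR 2 < 5 → not met
8. condition 'operates past 7 p.m.' holds; playground equipment inspection 119 days ago vs limit 90 → not met
Not met: 7 of 8

7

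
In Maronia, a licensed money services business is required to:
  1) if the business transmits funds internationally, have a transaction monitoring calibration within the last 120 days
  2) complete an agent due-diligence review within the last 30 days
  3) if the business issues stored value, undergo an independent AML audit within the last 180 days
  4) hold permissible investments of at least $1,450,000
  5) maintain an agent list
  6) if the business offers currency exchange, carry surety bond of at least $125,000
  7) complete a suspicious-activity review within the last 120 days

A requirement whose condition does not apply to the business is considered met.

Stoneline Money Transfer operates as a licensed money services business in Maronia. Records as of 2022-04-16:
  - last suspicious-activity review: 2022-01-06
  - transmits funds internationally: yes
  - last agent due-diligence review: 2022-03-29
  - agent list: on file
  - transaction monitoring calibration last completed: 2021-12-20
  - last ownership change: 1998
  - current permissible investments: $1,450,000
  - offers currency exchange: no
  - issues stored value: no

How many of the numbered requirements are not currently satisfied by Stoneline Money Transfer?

0

1. condition 'transmits funds internationally' holds; transaction monitoring calibration 117 days ago vs limit 120 → met
2. agent due-diligence review 18 days ago vs limit 30 → met
3. condition 'issues stored value' does not hold → requirement n/a → met
4. permissible investments $1,450,000 ≥ $1,450,000 → met
5. agent list present → met
6. condition 'offers currency exchange' does not hold → requirement n/a → met
7. suspicious-activity review 100 days ago vs limit 120 → met
Not met: 0 of 7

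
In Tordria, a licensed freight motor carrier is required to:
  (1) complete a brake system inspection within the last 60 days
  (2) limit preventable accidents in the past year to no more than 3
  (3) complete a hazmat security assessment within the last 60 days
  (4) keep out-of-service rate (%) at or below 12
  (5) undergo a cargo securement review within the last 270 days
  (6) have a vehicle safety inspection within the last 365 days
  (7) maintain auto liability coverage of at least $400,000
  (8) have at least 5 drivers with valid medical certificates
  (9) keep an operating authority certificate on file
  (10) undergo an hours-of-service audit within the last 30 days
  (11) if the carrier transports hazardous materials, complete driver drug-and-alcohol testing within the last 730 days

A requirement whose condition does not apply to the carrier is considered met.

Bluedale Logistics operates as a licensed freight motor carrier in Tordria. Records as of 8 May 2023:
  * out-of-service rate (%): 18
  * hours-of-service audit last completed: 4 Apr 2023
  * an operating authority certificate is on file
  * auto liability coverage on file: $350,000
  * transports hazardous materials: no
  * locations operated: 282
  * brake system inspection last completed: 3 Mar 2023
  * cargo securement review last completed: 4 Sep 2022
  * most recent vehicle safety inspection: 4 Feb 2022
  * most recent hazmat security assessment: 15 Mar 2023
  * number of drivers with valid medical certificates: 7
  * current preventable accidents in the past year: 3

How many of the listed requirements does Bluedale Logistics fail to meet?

1. brake system inspection 66 days ago vs limit 60 → not met
2. preventable accidents in the past year 3 ≤ 3 → met
3. hazmat security assessment 54 days ago vs limit 60 → met
4. out-of-service rate (%) 18 > 12 → not met
5. cargo securement review 246 days ago vs limit 270 → met
6. vehicle safety inspection 458 days ago vs limit 365 → not met
7. auto liability coverage $350,000 < $400,000 → not met
8. drivers with valid medical certificates 7 ≥ 5 → met
9. operating authority certificate present → met
10. hours-of-service audit 34 days ago vs limit 30 → not met
11. condition 'transports hazardous materials' does not hold → requirement n/a → met
Not met: 5 of 11

5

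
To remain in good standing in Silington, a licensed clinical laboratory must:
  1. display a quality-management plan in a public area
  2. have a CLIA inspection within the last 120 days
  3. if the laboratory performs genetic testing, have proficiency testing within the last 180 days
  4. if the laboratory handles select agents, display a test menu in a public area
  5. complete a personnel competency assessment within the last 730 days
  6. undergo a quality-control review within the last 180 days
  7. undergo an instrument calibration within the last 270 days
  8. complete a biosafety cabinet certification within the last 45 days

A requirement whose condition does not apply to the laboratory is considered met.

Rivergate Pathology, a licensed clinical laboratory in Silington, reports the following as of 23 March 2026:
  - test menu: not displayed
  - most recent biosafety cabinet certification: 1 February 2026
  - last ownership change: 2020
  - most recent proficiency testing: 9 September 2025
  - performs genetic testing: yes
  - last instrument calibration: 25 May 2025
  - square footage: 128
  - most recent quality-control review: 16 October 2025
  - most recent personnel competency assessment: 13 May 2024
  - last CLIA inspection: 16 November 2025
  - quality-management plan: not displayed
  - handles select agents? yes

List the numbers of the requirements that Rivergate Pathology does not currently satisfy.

1, 2, 3, 4, 7, 8

1. quality-management plan absent → not met
2. CLIA inspection 127 days ago vs limit 120 → not met
3. condition 'performs genetic testing' holds; proficiency testing 195 days ago vs limit 180 → not met
4. condition 'handles select agents' holds; test menu absent → not met
5. personnel competency assessment 679 days ago vs limit 730 → met
6. quality-control review 158 days ago vs limit 180 → met
7. instrument calibration 302 days ago vs limit 270 → not met
8. biosafety cabinet certification 50 days ago vs limit 45 → not met
Not met: 1, 2, 3, 4, 7, 8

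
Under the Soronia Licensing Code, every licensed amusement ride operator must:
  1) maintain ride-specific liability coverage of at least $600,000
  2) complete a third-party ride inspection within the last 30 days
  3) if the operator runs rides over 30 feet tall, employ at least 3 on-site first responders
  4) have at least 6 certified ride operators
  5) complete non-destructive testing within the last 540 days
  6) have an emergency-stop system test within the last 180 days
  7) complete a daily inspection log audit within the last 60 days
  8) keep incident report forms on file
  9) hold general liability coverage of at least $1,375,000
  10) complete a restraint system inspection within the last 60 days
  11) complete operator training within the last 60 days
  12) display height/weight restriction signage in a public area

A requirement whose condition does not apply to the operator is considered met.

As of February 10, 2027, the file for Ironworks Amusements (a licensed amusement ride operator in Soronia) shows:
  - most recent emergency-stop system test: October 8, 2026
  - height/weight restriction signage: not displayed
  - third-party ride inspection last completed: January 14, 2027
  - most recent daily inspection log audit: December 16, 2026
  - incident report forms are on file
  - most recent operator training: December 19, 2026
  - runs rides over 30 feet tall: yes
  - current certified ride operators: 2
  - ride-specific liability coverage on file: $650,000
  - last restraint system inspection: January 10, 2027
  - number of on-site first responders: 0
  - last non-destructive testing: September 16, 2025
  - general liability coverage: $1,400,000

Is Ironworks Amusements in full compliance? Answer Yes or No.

1. ride-specific liability coverage $650,000 ≥ $600,000 → met
2. third-party ride inspection 27 days ago vs limit 30 → met
3. condition 'runs rides over 30 feet tall' holds; on-site first responders 0 < 3 → not met
4. certified ride operators 2 < 6 → not met
5. non-destructive testing 512 days ago vs limit 540 → met
6. emergency-stop system test 125 days ago vs limit 180 → met
7. daily inspection log audit 56 days ago vs limit 60 → met
8. incident report forms present → met
9. general liability coverage $1,400,000 ≥ $1,375,000 → met
10. restraint system inspection 31 days ago vs limit 60 → met
11. operator training 53 days ago vs limit 60 → met
12. height/weight restriction signage absent → not met
Not met: 3, 4, 12

No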